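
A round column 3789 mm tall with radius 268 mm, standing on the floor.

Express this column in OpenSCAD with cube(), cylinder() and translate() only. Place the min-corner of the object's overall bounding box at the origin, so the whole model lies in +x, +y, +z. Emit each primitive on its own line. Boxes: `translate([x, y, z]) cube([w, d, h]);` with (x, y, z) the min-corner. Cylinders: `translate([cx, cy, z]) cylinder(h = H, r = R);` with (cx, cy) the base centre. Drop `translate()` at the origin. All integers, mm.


translate([268, 268, 0]) cylinder(h = 3789, r = 268);


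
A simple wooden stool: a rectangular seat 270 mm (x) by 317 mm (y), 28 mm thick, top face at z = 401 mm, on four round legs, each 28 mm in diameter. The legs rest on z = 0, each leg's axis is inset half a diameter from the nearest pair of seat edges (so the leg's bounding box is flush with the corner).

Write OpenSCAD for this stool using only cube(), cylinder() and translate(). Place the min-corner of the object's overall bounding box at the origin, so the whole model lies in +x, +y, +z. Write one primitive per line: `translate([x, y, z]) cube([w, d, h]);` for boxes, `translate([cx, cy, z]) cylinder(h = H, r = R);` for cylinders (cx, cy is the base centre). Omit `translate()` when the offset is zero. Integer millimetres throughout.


translate([0, 0, 373]) cube([270, 317, 28]);
translate([14, 14, 0]) cylinder(h = 373, r = 14);
translate([256, 14, 0]) cylinder(h = 373, r = 14);
translate([14, 303, 0]) cylinder(h = 373, r = 14);
translate([256, 303, 0]) cylinder(h = 373, r = 14);


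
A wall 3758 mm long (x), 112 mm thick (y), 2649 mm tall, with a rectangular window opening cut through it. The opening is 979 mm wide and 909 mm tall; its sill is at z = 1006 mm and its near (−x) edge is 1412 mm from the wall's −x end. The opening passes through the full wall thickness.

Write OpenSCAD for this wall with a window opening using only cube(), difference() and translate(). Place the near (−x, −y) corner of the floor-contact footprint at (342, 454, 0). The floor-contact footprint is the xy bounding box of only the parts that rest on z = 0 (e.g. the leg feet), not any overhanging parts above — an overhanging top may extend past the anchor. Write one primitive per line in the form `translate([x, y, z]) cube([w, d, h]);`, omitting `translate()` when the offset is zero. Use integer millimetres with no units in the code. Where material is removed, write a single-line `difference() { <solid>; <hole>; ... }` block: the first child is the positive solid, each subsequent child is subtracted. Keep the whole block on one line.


difference() { translate([342, 454, 0]) cube([3758, 112, 2649]); translate([1754, 454, 1006]) cube([979, 112, 909]); }


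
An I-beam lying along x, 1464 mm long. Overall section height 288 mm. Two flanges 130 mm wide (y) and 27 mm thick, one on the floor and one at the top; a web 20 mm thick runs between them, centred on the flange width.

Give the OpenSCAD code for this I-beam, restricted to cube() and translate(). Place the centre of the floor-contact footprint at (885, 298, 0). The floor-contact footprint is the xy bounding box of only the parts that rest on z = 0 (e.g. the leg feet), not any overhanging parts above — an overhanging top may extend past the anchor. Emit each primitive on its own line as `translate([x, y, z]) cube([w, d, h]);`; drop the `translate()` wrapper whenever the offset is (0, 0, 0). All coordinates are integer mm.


translate([153, 233, 0]) cube([1464, 130, 27]);
translate([153, 288, 27]) cube([1464, 20, 234]);
translate([153, 233, 261]) cube([1464, 130, 27]);


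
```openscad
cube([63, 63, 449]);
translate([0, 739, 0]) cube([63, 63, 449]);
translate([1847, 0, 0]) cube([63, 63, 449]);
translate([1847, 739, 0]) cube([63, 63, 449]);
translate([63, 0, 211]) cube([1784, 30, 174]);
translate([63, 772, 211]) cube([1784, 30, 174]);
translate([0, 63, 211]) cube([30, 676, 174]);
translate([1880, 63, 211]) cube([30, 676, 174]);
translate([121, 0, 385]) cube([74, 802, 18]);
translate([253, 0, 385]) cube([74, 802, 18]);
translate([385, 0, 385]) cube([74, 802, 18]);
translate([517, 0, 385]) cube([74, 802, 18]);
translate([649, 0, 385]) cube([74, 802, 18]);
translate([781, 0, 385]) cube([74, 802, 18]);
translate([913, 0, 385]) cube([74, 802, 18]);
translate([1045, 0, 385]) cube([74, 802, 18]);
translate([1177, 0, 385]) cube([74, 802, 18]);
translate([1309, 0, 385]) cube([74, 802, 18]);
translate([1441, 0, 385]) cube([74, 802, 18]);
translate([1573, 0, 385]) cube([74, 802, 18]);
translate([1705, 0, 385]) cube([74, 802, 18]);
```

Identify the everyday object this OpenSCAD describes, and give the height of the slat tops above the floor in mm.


A bed frame. The slat-top height is 403 mm.

Four posts, four rails, and a row of slats — a bed frame. Slats sit on the rails at z = 211 + 174 = 385; with slat thickness 18, the top is 403 mm.


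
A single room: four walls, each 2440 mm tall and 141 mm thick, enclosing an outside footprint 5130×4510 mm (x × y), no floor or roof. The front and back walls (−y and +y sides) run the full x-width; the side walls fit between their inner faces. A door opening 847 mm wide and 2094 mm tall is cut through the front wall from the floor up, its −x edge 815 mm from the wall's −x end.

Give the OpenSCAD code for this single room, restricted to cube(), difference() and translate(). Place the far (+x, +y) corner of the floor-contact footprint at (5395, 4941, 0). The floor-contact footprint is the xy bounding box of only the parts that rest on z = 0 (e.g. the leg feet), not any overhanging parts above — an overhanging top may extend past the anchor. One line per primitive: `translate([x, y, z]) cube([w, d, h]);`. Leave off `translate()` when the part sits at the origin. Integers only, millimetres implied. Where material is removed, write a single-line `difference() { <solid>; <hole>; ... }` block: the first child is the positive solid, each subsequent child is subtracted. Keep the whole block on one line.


difference() { translate([265, 431, 0]) cube([5130, 141, 2440]); translate([1080, 431, 0]) cube([847, 141, 2094]); }
translate([265, 4800, 0]) cube([5130, 141, 2440]);
translate([265, 572, 0]) cube([141, 4228, 2440]);
translate([5254, 572, 0]) cube([141, 4228, 2440]);


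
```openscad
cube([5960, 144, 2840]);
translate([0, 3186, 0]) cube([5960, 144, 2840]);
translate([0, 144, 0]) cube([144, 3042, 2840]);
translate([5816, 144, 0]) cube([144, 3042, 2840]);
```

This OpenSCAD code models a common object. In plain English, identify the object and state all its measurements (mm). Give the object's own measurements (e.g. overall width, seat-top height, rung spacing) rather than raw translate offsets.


The wall frame of a small rectangular building: four walls, each 2840 mm tall and 144 mm thick, enclosing a footprint 5960 mm (x) by 3330 mm (y) outside-to-outside, with no floor or roof. The front and back walls (the −y and +y sides) span the full width; the two side walls fit between them.


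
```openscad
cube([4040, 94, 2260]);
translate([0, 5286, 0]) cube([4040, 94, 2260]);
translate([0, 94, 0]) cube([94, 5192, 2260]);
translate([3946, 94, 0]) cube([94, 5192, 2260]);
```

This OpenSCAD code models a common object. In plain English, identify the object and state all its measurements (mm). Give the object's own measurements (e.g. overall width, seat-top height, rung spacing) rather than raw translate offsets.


The wall frame of a small rectangular building: four walls, each 2260 mm tall and 94 mm thick, enclosing a footprint 4040 mm (x) by 5380 mm (y) outside-to-outside, with no floor or roof. The front and back walls (the −y and +y sides) span the full width; the two side walls fit between them.


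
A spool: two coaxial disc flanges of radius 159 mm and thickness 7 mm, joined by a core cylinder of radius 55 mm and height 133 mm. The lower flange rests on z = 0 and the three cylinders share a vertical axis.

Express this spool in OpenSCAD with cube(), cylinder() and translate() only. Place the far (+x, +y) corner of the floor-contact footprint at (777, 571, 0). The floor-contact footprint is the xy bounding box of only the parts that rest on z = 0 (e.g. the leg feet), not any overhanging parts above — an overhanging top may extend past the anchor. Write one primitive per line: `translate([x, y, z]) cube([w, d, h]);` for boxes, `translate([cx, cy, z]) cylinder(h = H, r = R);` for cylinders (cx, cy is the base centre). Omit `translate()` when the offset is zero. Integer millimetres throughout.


translate([618, 412, 0]) cylinder(h = 7, r = 159);
translate([618, 412, 7]) cylinder(h = 133, r = 55);
translate([618, 412, 140]) cylinder(h = 7, r = 159);


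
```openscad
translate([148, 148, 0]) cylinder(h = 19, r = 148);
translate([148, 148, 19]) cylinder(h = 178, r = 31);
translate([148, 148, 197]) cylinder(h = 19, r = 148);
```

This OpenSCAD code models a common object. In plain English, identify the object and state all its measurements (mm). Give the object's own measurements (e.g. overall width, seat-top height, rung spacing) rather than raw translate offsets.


A spool: two coaxial disc flanges of radius 148 mm and thickness 19 mm, joined by a core cylinder of radius 31 mm and height 178 mm. The lower flange rests on z = 0 and the three cylinders share a vertical axis.


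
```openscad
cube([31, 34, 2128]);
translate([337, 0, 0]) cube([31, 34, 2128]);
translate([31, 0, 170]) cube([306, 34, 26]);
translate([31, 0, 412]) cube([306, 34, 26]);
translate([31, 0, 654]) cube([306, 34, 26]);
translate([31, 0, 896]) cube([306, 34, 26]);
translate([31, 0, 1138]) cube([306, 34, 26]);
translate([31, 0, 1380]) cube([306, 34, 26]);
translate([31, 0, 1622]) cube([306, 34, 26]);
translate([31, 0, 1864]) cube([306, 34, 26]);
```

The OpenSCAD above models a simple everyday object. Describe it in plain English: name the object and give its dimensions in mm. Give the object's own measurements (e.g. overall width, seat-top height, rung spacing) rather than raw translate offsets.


A straight ladder. Two 31×34 mm vertical rails, 2128 mm tall, stand 368 mm apart (outside-to-outside) with their front faces coplanar on the −y side. 8 rungs, each 34 mm deep and 26 mm tall, span between the inner faces of the rails, front faces flush with the rails. The lowest rung's underside is at z = 170 mm and rungs are spaced 242 mm apart (underside to underside).


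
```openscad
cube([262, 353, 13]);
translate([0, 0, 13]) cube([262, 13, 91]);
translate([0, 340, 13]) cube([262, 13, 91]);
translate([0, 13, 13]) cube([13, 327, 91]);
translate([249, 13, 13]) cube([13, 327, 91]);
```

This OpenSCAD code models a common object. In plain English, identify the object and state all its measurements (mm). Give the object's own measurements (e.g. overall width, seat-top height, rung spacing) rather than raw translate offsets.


An open-topped rectangular box: outside dimensions 262×353×104 mm, with a uniform wall and base thickness of 13 mm. The base is a full 262×353 slab on the floor; four walls sit on top of the base. The front and back walls (the −y and +y sides) span the full width; the two side walls fit between them.


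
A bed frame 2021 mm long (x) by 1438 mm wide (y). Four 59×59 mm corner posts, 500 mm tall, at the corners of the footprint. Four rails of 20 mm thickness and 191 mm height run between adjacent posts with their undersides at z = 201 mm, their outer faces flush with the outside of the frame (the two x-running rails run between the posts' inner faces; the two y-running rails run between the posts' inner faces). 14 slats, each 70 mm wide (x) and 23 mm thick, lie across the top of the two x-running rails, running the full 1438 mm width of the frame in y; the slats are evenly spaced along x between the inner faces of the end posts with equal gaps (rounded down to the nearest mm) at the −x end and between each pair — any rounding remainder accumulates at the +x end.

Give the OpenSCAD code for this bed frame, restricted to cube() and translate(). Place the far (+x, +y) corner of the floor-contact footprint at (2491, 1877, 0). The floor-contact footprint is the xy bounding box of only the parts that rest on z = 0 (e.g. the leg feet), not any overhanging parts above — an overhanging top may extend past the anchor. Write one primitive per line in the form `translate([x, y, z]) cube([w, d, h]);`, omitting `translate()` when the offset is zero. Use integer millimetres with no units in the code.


translate([470, 439, 0]) cube([59, 59, 500]);
translate([470, 1818, 0]) cube([59, 59, 500]);
translate([2432, 439, 0]) cube([59, 59, 500]);
translate([2432, 1818, 0]) cube([59, 59, 500]);
translate([529, 439, 201]) cube([1903, 20, 191]);
translate([529, 1857, 201]) cube([1903, 20, 191]);
translate([470, 498, 201]) cube([20, 1320, 191]);
translate([2471, 498, 201]) cube([20, 1320, 191]);
translate([590, 439, 392]) cube([70, 1438, 23]);
translate([721, 439, 392]) cube([70, 1438, 23]);
translate([852, 439, 392]) cube([70, 1438, 23]);
translate([983, 439, 392]) cube([70, 1438, 23]);
translate([1114, 439, 392]) cube([70, 1438, 23]);
translate([1245, 439, 392]) cube([70, 1438, 23]);
translate([1376, 439, 392]) cube([70, 1438, 23]);
translate([1507, 439, 392]) cube([70, 1438, 23]);
translate([1638, 439, 392]) cube([70, 1438, 23]);
translate([1769, 439, 392]) cube([70, 1438, 23]);
translate([1900, 439, 392]) cube([70, 1438, 23]);
translate([2031, 439, 392]) cube([70, 1438, 23]);
translate([2162, 439, 392]) cube([70, 1438, 23]);
translate([2293, 439, 392]) cube([70, 1438, 23]);


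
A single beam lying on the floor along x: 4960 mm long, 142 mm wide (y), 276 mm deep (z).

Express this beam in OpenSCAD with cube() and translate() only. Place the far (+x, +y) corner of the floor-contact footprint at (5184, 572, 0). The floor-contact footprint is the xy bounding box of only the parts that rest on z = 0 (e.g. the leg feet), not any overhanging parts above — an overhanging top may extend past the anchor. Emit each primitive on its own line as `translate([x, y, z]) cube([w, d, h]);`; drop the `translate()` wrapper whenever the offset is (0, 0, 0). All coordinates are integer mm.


translate([224, 430, 0]) cube([4960, 142, 276]);


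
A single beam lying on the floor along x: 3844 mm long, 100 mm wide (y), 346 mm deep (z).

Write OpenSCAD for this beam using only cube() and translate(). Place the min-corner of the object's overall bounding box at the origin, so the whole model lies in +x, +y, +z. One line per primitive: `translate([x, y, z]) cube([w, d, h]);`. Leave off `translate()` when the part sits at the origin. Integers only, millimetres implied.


cube([3844, 100, 346]);


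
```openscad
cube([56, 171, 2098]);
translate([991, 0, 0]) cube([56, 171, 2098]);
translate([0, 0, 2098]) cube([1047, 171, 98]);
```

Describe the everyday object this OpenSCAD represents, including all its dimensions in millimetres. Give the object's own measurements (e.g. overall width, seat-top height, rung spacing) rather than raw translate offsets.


A door frame. The clear opening is 935 mm wide and 2098 mm high. Two 56 mm wide jambs, 171 mm deep, stand either side of the opening from the floor to the top of the opening. A 98 mm thick head sits across the top of both jambs, spanning the full outside width of the frame.


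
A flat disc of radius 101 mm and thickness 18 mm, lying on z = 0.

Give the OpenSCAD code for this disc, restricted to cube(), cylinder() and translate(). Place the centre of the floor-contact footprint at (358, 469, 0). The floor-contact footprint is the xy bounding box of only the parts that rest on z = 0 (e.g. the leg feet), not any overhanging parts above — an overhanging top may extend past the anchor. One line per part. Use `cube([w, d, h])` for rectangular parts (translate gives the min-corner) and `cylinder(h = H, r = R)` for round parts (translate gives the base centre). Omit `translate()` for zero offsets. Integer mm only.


translate([358, 469, 0]) cylinder(h = 18, r = 101);


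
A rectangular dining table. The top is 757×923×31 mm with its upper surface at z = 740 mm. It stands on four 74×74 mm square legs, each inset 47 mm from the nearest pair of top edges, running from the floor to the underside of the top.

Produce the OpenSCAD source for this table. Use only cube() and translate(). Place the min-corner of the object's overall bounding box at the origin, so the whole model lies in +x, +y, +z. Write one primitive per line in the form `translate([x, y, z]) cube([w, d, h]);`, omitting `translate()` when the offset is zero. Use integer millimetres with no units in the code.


// leg_h = 740 - 31 = 709
translate([0, 0, 709]) cube([757, 923, 31]);
translate([47, 47, 0]) cube([74, 74, 709]);
translate([636, 47, 0]) cube([74, 74, 709]);
translate([47, 802, 0]) cube([74, 74, 709]);
translate([636, 802, 0]) cube([74, 74, 709]);


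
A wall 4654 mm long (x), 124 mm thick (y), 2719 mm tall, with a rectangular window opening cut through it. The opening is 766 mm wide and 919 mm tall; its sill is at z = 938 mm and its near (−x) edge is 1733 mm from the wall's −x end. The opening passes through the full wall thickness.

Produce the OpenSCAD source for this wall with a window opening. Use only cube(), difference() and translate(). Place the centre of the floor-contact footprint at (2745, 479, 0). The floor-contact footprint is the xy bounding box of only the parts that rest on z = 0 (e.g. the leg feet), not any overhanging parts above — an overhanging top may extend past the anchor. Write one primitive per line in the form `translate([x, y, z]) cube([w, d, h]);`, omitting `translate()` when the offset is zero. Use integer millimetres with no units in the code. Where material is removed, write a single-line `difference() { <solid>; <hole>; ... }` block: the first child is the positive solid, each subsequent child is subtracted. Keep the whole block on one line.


difference() { translate([418, 417, 0]) cube([4654, 124, 2719]); translate([2151, 417, 938]) cube([766, 124, 919]); }


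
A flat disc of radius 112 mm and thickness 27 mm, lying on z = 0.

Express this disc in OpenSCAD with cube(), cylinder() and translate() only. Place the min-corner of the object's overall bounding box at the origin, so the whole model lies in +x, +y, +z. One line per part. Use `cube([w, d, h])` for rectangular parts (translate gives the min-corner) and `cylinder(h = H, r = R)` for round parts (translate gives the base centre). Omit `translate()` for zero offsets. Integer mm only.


translate([112, 112, 0]) cylinder(h = 27, r = 112);


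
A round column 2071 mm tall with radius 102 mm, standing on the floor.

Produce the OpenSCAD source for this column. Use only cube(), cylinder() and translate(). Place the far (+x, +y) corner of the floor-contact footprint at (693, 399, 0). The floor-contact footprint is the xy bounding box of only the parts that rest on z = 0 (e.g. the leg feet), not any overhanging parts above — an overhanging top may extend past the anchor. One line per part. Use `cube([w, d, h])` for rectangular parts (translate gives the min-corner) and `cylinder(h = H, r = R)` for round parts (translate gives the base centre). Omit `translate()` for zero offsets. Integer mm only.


translate([591, 297, 0]) cylinder(h = 2071, r = 102);


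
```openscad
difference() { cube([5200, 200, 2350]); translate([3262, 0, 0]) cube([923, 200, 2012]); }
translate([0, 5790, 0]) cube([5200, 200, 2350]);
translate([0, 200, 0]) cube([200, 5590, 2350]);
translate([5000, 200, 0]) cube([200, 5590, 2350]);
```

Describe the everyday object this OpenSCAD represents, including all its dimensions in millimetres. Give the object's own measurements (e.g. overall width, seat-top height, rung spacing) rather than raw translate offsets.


A single room: four walls, each 2350 mm tall and 200 mm thick, enclosing an outside footprint 5200×5990 mm (x × y), no floor or roof. The front and back walls (−y and +y sides) run the full x-width; the side walls fit between their inner faces. A door opening 923 mm wide and 2012 mm tall is cut through the front wall from the floor up, its −x edge 3262 mm from the wall's −x end.


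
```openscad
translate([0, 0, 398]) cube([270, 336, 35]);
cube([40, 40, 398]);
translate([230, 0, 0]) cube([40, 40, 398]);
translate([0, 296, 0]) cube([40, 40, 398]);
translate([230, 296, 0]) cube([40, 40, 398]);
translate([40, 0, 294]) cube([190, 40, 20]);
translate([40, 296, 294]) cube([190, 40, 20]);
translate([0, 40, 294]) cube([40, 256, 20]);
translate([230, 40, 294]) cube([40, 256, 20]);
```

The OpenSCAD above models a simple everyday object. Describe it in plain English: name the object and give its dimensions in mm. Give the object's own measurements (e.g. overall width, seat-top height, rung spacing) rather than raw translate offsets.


A simple wooden stool: a rectangular seat 270 mm (x) by 336 mm (y), 35 mm thick, top face at z = 433 mm, on four square legs, each 40×40 mm in cross-section. The legs rest on z = 0, each flush with a corner of the seat. Four stretchers, 40 mm wide and 20 mm tall, connect adjacent legs with their undersides at z = 294 mm, each running between the inner faces of the legs it joins and aligned with the legs' outer faces on the other axis.


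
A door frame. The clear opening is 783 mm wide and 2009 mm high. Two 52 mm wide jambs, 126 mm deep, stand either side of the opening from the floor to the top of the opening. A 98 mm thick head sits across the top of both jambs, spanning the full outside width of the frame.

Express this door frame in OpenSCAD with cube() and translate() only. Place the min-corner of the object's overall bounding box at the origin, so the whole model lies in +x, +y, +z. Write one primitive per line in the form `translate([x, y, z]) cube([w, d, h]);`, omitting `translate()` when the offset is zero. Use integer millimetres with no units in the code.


cube([52, 126, 2009]);
translate([835, 0, 0]) cube([52, 126, 2009]);
translate([0, 0, 2009]) cube([887, 126, 98]);


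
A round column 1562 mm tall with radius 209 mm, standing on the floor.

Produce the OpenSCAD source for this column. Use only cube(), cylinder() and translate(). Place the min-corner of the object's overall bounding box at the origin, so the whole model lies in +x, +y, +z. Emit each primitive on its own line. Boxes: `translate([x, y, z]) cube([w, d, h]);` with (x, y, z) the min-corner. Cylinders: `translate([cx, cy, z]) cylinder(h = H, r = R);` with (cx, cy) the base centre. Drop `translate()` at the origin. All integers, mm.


translate([209, 209, 0]) cylinder(h = 1562, r = 209);


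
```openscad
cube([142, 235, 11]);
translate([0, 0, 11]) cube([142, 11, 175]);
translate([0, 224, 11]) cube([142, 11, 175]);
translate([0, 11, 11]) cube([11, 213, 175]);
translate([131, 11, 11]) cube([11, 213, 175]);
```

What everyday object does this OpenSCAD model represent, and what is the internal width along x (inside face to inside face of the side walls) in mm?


An open box. The internal width is 120 mm.

A 142×235 base slab with four walls standing on it — an open box. The base is 142 mm wide and the walls are 11 mm thick, so the internal width is 142 − 2 × 11 = 120 mm.


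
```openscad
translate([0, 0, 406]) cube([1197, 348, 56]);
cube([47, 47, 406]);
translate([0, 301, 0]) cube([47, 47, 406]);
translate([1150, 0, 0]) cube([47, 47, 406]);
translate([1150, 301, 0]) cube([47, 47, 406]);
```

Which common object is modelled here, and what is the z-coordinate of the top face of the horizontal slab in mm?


A bench. The seat-top height is 462 mm.

A long slab on four corner posts — a bench. The slab sits at z = 406 with thickness 56, so the top is 406 + 56 = 462 mm.


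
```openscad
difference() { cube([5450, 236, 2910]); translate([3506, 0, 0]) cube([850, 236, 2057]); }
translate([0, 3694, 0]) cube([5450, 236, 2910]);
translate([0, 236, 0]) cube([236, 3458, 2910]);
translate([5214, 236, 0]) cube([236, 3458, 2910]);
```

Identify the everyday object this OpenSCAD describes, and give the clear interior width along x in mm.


A single room. The interior width is 4978 mm.

Four walls enclosing a rectangle with a door in the front wall — a room. Outside width 5450 minus two 236 mm walls gives 4978 mm.


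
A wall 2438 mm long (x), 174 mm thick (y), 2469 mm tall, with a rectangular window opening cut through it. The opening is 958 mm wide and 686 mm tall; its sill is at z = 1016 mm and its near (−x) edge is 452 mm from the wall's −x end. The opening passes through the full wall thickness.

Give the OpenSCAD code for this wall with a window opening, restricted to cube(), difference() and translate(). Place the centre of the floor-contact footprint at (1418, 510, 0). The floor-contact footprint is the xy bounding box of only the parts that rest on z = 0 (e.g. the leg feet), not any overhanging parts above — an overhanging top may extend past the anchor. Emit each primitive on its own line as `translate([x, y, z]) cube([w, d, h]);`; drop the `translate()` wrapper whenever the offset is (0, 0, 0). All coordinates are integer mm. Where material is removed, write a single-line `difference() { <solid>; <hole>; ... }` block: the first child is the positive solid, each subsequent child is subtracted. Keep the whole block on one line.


difference() { translate([199, 423, 0]) cube([2438, 174, 2469]); translate([651, 423, 1016]) cube([958, 174, 686]); }


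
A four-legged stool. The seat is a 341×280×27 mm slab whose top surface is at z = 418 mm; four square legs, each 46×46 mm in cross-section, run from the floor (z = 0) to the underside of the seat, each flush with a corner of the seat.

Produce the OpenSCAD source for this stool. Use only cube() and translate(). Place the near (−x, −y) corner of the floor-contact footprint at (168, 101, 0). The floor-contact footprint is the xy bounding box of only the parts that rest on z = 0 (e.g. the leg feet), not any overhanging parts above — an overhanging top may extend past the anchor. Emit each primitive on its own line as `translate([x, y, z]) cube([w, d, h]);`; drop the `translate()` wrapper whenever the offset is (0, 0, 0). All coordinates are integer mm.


translate([168, 101, 391]) cube([341, 280, 27]);
translate([168, 101, 0]) cube([46, 46, 391]);
translate([463, 101, 0]) cube([46, 46, 391]);
translate([168, 335, 0]) cube([46, 46, 391]);
translate([463, 335, 0]) cube([46, 46, 391]);


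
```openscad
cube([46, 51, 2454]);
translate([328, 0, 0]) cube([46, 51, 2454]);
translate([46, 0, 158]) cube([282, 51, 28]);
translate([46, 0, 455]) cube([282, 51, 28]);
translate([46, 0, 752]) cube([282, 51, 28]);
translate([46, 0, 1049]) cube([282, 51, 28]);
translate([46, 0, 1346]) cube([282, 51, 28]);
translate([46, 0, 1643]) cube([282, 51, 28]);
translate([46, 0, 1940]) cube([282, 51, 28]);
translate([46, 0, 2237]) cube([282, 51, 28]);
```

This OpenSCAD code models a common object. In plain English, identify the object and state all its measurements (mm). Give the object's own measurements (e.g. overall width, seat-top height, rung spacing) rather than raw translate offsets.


A straight ladder. Two 46×51 mm vertical rails, 2454 mm tall, stand 374 mm apart (outside-to-outside) with their front faces coplanar on the −y side. 8 rungs, each 51 mm deep and 28 mm tall, span between the inner faces of the rails, front faces flush with the rails. The lowest rung's underside is at z = 158 mm and rungs are spaced 297 mm apart (underside to underside).


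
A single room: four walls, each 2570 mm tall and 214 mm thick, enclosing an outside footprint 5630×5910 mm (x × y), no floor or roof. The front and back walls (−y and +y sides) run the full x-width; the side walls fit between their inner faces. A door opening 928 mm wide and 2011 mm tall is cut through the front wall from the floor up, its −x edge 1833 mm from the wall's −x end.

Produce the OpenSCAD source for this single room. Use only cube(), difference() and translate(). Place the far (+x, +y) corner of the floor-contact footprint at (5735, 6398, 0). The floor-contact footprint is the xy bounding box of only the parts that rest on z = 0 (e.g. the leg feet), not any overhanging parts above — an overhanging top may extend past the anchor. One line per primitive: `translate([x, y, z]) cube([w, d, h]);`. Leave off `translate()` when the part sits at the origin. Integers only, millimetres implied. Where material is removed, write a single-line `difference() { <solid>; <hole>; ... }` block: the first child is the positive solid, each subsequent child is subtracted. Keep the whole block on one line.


difference() { translate([105, 488, 0]) cube([5630, 214, 2570]); translate([1938, 488, 0]) cube([928, 214, 2011]); }
translate([105, 6184, 0]) cube([5630, 214, 2570]);
translate([105, 702, 0]) cube([214, 5482, 2570]);
translate([5521, 702, 0]) cube([214, 5482, 2570]);


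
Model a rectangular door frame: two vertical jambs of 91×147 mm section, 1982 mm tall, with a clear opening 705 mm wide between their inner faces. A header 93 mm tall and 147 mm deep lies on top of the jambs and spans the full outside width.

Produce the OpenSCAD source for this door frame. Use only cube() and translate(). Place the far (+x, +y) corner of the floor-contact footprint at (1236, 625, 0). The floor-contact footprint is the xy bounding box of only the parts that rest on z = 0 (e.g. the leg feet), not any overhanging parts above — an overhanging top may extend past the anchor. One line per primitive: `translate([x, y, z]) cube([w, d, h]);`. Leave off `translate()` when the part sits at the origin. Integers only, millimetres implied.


translate([349, 478, 0]) cube([91, 147, 1982]);
translate([1145, 478, 0]) cube([91, 147, 1982]);
translate([349, 478, 1982]) cube([887, 147, 93]);


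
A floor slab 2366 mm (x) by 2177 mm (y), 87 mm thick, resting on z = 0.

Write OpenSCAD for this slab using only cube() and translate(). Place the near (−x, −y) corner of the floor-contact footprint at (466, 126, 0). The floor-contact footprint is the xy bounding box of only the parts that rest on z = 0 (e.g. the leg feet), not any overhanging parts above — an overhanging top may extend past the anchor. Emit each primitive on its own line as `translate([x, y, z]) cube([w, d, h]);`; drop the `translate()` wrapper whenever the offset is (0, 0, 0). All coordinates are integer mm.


translate([466, 126, 0]) cube([2366, 2177, 87]);


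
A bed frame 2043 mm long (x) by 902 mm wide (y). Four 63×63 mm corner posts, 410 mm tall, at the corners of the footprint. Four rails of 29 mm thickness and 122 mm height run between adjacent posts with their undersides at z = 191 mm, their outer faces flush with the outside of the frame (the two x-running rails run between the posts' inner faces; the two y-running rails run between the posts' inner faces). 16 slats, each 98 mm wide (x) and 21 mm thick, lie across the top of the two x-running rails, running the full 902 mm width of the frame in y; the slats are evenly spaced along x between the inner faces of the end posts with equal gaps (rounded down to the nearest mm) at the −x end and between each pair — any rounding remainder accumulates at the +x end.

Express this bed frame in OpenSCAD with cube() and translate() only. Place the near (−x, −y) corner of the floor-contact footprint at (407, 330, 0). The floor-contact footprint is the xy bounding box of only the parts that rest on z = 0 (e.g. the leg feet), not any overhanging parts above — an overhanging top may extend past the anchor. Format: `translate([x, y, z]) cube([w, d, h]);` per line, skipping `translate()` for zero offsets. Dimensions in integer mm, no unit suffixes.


translate([407, 330, 0]) cube([63, 63, 410]);
translate([407, 1169, 0]) cube([63, 63, 410]);
translate([2387, 330, 0]) cube([63, 63, 410]);
translate([2387, 1169, 0]) cube([63, 63, 410]);
translate([470, 330, 191]) cube([1917, 29, 122]);
translate([470, 1203, 191]) cube([1917, 29, 122]);
translate([407, 393, 191]) cube([29, 776, 122]);
translate([2421, 393, 191]) cube([29, 776, 122]);
translate([490, 330, 313]) cube([98, 902, 21]);
translate([608, 330, 313]) cube([98, 902, 21]);
translate([726, 330, 313]) cube([98, 902, 21]);
translate([844, 330, 313]) cube([98, 902, 21]);
translate([962, 330, 313]) cube([98, 902, 21]);
translate([1080, 330, 313]) cube([98, 902, 21]);
translate([1198, 330, 313]) cube([98, 902, 21]);
translate([1316, 330, 313]) cube([98, 902, 21]);
translate([1434, 330, 313]) cube([98, 902, 21]);
translate([1552, 330, 313]) cube([98, 902, 21]);
translate([1670, 330, 313]) cube([98, 902, 21]);
translate([1788, 330, 313]) cube([98, 902, 21]);
translate([1906, 330, 313]) cube([98, 902, 21]);
translate([2024, 330, 313]) cube([98, 902, 21]);
translate([2142, 330, 313]) cube([98, 902, 21]);
translate([2260, 330, 313]) cube([98, 902, 21]);


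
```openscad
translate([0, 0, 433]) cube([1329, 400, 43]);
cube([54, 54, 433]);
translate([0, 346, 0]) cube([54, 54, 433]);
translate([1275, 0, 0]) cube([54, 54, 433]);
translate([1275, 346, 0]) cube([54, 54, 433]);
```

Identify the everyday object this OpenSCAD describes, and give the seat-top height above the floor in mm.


A bench. The seat-top height is 476 mm.

A long slab on four corner posts — a bench. The slab sits at z = 433 with thickness 43, so the top is 433 + 43 = 476 mm.


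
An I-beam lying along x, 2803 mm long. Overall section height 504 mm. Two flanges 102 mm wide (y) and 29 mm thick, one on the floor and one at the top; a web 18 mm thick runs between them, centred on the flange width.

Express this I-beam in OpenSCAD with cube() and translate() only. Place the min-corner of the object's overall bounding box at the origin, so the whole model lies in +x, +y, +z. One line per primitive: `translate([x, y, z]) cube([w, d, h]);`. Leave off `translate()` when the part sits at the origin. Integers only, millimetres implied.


cube([2803, 102, 29]);
translate([0, 42, 29]) cube([2803, 18, 446]);
translate([0, 0, 475]) cube([2803, 102, 29]);


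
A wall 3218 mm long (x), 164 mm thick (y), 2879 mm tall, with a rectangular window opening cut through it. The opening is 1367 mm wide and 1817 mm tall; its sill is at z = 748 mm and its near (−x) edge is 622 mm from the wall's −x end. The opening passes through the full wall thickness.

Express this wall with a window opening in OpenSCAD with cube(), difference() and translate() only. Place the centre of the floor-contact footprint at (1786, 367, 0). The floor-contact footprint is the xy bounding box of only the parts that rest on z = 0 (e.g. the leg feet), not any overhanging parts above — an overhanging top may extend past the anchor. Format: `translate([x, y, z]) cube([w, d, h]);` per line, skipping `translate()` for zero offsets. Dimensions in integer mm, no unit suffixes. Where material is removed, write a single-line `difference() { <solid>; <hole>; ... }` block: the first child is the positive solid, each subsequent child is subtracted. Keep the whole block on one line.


difference() { translate([177, 285, 0]) cube([3218, 164, 2879]); translate([799, 285, 748]) cube([1367, 164, 1817]); }


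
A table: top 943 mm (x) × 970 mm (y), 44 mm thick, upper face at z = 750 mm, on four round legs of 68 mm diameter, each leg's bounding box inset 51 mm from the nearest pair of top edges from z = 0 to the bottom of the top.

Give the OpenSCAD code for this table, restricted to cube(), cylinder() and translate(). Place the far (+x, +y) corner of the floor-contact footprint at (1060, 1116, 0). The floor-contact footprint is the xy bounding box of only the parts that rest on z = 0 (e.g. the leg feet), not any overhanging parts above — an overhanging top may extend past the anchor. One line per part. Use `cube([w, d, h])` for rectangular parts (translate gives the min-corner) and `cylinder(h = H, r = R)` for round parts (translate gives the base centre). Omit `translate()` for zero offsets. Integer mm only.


// leg_h = 750 - 44 = 706
translate([168, 197, 706]) cube([943, 970, 44]);
translate([253, 282, 0]) cylinder(h = 706, r = 34);
translate([1026, 282, 0]) cylinder(h = 706, r = 34);
translate([253, 1082, 0]) cylinder(h = 706, r = 34);
translate([1026, 1082, 0]) cylinder(h = 706, r = 34);


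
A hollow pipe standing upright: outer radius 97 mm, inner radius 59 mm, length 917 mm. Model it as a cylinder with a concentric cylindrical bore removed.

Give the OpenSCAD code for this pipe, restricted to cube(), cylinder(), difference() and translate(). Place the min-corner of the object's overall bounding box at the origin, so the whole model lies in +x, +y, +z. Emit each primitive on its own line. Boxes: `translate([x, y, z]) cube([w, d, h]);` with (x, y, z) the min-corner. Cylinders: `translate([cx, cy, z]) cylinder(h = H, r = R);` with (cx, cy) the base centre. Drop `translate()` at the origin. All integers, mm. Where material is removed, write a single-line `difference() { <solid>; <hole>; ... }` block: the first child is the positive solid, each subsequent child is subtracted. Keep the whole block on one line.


difference() { translate([97, 97, 0]) cylinder(h = 917, r = 97); translate([97, 97, 0]) cylinder(h = 917, r = 59); }


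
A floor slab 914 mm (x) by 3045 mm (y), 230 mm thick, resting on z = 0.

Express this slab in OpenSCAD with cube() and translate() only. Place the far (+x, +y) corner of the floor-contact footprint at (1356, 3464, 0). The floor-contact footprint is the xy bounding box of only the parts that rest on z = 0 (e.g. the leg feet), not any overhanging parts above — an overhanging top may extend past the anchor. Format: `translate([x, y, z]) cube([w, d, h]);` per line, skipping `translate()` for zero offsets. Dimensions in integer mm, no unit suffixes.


translate([442, 419, 0]) cube([914, 3045, 230]);


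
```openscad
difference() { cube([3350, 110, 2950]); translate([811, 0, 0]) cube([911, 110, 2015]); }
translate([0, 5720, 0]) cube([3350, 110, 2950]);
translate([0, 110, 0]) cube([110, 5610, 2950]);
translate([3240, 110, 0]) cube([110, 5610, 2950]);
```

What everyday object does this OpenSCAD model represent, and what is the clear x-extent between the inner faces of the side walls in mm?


A single room. The interior width is 3130 mm.

Four walls enclosing a rectangle with a door in the front wall — a room. Outside width 3350 minus two 110 mm walls gives 3130 mm.


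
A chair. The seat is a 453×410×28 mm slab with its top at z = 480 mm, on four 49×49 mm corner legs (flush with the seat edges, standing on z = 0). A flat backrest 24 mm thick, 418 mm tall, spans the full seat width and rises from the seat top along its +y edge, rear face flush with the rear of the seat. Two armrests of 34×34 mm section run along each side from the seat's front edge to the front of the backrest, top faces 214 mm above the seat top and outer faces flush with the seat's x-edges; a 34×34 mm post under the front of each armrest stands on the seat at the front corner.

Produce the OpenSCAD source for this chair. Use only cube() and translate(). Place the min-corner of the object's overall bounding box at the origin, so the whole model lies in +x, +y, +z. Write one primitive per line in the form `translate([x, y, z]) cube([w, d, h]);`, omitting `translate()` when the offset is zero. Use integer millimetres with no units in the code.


// leg_h = 480 - 28 = 452
// arm post h = 214 - 34 = 180
translate([0, 0, 452]) cube([453, 410, 28]);
cube([49, 49, 452]);
translate([404, 0, 0]) cube([49, 49, 452]);
translate([0, 361, 0]) cube([49, 49, 452]);
translate([404, 361, 0]) cube([49, 49, 452]);
translate([0, 386, 480]) cube([453, 24, 418]);
translate([0, 0, 660]) cube([34, 386, 34]);
translate([419, 0, 660]) cube([34, 386, 34]);
translate([0, 0, 480]) cube([34, 34, 180]);
translate([419, 0, 480]) cube([34, 34, 180]);


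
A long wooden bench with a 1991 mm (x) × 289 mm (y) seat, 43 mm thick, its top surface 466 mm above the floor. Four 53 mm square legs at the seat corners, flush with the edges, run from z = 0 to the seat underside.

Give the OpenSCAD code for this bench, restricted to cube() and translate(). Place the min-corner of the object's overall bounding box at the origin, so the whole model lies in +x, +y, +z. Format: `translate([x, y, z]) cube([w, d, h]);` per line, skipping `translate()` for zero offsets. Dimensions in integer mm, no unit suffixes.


translate([0, 0, 423]) cube([1991, 289, 43]);
cube([53, 53, 423]);
translate([0, 236, 0]) cube([53, 53, 423]);
translate([1938, 0, 0]) cube([53, 53, 423]);
translate([1938, 236, 0]) cube([53, 53, 423]);
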